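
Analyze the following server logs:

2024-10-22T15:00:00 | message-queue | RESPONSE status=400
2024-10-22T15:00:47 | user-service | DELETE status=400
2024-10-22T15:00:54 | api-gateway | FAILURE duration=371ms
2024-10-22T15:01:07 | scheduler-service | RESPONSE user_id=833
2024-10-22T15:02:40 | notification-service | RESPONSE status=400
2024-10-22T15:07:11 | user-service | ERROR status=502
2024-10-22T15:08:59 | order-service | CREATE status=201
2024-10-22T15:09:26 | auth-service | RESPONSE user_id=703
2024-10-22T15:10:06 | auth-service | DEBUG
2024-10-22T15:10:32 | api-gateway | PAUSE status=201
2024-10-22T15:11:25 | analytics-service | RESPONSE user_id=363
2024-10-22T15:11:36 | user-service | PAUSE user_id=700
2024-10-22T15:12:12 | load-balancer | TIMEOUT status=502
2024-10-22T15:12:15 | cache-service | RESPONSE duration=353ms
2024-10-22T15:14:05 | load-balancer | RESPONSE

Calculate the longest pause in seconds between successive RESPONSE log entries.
406

To find the longest gap:

1. Extract all RESPONSE events in chronological order
2. Calculate time differences between consecutive events
3. Find the maximum difference
4. Longest gap: 406 seconds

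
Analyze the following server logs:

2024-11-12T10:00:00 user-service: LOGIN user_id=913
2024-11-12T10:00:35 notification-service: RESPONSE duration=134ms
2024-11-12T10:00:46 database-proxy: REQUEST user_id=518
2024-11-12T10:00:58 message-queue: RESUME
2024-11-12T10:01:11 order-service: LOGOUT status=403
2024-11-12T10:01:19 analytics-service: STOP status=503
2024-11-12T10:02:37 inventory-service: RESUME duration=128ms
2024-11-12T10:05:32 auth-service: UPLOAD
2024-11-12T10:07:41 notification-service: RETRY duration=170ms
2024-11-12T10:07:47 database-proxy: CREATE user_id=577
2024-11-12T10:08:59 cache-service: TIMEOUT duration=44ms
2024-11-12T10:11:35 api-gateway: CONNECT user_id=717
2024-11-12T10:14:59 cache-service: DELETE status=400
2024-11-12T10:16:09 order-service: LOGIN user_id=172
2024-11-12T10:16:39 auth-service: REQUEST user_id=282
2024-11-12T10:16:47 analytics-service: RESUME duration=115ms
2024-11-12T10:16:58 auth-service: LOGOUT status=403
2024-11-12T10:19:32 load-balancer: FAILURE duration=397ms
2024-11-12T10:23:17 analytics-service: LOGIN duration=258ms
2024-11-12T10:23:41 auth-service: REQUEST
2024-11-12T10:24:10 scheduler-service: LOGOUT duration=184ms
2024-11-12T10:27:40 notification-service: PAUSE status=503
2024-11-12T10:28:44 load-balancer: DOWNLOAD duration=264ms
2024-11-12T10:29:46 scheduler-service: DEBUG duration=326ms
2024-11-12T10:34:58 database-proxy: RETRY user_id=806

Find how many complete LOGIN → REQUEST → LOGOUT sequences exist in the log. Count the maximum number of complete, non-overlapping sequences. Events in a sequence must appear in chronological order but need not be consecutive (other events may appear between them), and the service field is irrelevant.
3

To count sequences:

1. Look for pattern: LOGIN → REQUEST → LOGOUT
2. Greedily scan the log in chronological order, matching each sequence element in turn (ignoring service)
3. Each time the full pattern completes, increment the count and restart matching from the next event
4. Complete non-overlapping sequences found: 3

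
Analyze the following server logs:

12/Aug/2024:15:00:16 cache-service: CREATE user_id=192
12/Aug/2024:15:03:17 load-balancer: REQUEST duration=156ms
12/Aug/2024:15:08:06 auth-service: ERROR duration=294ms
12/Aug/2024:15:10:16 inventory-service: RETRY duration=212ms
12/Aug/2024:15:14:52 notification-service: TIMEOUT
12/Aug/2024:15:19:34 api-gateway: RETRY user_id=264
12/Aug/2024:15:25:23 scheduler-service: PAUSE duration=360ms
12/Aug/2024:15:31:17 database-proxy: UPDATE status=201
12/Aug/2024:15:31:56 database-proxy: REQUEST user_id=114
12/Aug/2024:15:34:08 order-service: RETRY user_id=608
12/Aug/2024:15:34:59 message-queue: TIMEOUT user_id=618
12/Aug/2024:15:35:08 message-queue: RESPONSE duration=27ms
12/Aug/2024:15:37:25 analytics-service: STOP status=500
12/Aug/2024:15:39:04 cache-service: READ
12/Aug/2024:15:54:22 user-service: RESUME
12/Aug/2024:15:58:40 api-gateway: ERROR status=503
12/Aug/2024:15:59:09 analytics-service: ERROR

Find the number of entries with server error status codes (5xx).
2

To find matching entries:

1. Pattern to match: server error status codes (5xx)
2. Scan each log entry for the pattern
3. Count matches: 2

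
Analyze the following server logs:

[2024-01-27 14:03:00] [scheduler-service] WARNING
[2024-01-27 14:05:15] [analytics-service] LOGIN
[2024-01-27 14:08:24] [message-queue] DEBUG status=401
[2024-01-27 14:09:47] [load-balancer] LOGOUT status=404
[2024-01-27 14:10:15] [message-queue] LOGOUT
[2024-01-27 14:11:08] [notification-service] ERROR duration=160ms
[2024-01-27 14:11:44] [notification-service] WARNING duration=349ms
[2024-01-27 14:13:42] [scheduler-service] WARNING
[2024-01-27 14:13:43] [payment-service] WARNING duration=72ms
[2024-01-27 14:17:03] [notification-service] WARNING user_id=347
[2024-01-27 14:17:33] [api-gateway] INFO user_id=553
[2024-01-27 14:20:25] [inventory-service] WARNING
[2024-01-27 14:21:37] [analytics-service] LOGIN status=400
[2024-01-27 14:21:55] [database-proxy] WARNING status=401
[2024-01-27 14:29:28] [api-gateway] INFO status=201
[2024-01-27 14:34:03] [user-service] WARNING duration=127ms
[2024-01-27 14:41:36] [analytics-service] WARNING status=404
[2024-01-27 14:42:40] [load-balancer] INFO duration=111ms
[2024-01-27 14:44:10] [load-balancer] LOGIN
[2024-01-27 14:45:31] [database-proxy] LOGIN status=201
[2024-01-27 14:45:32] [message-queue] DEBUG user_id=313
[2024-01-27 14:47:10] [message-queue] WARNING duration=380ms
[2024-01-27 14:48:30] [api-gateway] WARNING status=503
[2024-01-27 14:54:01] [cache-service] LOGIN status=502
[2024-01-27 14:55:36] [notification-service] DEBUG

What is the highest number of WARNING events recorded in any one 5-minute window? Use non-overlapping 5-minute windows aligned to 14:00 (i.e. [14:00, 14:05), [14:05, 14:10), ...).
3

To find the burst window:

1. Divide the log period into non-overlapping 5-minute windows starting at 14:00
2. Count WARNING events in each window
3. Find the window with maximum count
4. Maximum events in a window: 3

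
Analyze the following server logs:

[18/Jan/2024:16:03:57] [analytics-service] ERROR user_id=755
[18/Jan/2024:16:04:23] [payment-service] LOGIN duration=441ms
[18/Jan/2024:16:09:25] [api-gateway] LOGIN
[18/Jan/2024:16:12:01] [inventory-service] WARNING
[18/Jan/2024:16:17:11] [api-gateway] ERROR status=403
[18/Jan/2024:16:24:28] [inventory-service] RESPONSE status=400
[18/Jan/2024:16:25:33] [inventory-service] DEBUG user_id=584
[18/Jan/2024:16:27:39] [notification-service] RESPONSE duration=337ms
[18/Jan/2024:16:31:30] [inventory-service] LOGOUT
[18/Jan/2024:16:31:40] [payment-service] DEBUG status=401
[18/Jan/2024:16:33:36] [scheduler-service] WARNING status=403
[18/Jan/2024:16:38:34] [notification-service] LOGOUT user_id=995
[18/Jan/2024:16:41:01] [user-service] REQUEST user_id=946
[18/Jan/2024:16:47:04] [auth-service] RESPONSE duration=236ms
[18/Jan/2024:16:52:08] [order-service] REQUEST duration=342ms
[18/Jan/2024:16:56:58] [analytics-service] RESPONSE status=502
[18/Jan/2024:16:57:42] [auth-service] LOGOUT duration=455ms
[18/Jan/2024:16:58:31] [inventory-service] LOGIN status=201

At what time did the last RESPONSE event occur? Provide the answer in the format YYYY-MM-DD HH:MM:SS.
2024-01-18 16:56:58

To find the last event:

1. Filter for all RESPONSE events
2. Sort by timestamp
3. Select the last one
4. Timestamp: 2024-01-18 16:56:58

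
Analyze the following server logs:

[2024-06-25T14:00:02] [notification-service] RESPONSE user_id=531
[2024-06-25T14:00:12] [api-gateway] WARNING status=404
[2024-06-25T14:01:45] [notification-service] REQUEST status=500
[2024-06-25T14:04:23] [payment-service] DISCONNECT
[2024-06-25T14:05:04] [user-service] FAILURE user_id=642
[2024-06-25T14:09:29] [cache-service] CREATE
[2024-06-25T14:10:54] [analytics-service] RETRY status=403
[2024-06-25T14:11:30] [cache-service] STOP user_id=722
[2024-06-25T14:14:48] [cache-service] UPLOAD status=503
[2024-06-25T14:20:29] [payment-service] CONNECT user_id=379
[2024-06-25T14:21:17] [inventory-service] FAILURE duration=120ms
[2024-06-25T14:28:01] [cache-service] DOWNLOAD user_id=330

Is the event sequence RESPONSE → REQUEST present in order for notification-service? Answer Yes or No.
Yes

To verify sequence order:

1. Find all events in sequence RESPONSE → REQUEST for notification-service
2. Extract their timestamps
3. Check if timestamps are in ascending order
4. Result: Yes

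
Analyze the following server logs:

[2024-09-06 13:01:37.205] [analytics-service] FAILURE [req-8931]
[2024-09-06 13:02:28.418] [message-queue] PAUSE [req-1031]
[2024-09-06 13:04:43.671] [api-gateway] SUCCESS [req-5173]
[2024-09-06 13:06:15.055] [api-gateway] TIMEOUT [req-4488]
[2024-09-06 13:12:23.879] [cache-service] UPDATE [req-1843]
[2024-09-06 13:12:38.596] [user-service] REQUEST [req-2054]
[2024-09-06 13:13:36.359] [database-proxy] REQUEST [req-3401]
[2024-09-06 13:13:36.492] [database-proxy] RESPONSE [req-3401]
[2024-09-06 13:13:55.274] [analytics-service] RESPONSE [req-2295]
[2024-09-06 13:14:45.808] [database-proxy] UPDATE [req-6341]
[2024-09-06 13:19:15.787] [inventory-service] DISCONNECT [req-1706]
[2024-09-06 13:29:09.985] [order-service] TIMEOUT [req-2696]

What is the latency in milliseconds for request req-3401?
133

To calculate latency:

1. Find REQUEST with id req-3401: 2024-09-06 13:13:36.359
2. Find RESPONSE with id req-3401: 2024-09-06 13:13:36.492
3. Latency: 2024-09-06 13:13:36.492 - 2024-09-06 13:13:36.359 = 133ms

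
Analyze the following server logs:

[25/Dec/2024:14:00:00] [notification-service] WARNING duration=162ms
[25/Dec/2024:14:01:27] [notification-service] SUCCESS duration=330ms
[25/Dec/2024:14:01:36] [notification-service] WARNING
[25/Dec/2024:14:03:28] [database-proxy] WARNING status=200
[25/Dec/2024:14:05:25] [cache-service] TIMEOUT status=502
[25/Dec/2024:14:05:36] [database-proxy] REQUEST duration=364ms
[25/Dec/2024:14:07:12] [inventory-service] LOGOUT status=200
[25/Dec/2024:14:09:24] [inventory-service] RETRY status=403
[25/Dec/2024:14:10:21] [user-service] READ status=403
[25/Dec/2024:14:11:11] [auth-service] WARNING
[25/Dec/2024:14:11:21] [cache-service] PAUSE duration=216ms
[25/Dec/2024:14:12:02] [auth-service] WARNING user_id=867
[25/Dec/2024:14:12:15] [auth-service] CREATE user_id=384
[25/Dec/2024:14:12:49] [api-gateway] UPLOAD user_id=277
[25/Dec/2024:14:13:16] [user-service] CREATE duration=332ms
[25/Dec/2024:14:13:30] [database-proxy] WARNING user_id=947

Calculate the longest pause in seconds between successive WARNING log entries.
463

To find the longest gap:

1. Extract all WARNING events in chronological order
2. Calculate time differences between consecutive events
3. Find the maximum difference
4. Longest gap: 463 seconds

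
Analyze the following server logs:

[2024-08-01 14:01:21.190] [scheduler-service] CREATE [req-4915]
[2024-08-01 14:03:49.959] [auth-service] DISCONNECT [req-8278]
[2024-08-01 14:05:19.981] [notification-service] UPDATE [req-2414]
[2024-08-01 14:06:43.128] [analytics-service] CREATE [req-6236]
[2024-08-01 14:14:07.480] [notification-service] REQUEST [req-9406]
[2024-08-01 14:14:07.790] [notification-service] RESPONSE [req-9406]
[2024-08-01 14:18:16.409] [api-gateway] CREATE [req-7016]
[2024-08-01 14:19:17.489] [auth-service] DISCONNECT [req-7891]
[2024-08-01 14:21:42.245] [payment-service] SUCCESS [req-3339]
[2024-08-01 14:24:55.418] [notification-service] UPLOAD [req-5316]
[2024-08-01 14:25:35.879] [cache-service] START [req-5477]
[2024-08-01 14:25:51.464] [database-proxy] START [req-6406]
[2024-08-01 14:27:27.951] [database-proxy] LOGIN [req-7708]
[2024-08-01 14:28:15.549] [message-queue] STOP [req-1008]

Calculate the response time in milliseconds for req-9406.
310

To calculate latency:

1. Find REQUEST with id req-9406: 2024-08-01 14:14:07.480
2. Find RESPONSE with id req-9406: 2024-08-01 14:14:07.790
3. Latency: 2024-08-01 14:14:07.790 - 2024-08-01 14:14:07.480 = 310ms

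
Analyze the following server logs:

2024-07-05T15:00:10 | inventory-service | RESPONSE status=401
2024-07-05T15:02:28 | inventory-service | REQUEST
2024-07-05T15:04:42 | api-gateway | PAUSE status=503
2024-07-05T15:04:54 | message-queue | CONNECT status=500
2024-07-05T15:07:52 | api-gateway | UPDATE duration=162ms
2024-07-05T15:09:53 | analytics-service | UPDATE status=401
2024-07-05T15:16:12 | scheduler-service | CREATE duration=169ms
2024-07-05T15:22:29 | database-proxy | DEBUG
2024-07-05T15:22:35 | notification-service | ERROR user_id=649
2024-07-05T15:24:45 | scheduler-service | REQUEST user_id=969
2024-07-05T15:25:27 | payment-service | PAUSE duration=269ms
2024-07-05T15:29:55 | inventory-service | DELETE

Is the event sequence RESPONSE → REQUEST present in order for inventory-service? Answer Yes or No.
Yes

To verify sequence order:

1. Find all events in sequence RESPONSE → REQUEST for inventory-service
2. Extract their timestamps
3. Check if timestamps are in ascending order
4. Result: Yes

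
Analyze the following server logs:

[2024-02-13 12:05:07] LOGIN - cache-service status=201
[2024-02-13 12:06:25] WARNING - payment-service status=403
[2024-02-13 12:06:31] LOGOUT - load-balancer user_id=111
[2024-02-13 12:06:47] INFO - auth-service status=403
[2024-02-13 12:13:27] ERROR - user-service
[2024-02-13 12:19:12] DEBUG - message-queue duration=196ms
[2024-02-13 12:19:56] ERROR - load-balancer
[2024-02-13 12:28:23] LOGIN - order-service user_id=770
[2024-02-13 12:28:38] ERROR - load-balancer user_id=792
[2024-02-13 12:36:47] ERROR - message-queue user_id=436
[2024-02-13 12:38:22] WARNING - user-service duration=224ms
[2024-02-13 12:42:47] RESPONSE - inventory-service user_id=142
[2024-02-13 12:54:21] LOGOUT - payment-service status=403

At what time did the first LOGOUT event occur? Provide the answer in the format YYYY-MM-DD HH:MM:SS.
2024-02-13 12:06:31

To find the first event:

1. Filter for all LOGOUT events
2. Sort by timestamp
3. Select the first one
4. Timestamp: 2024-02-13 12:06:31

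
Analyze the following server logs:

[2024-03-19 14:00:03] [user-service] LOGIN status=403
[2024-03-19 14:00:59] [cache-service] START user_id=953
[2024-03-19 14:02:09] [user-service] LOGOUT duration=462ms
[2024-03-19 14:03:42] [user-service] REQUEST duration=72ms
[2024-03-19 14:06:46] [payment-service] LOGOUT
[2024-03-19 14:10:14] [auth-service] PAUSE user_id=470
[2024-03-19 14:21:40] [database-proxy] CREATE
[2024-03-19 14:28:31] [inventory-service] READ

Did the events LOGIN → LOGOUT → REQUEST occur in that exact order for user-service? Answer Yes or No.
Yes

To verify sequence order:

1. Find all events in sequence LOGIN → LOGOUT → REQUEST for user-service
2. Extract their timestamps
3. Check if timestamps are in ascending order
4. Result: Yes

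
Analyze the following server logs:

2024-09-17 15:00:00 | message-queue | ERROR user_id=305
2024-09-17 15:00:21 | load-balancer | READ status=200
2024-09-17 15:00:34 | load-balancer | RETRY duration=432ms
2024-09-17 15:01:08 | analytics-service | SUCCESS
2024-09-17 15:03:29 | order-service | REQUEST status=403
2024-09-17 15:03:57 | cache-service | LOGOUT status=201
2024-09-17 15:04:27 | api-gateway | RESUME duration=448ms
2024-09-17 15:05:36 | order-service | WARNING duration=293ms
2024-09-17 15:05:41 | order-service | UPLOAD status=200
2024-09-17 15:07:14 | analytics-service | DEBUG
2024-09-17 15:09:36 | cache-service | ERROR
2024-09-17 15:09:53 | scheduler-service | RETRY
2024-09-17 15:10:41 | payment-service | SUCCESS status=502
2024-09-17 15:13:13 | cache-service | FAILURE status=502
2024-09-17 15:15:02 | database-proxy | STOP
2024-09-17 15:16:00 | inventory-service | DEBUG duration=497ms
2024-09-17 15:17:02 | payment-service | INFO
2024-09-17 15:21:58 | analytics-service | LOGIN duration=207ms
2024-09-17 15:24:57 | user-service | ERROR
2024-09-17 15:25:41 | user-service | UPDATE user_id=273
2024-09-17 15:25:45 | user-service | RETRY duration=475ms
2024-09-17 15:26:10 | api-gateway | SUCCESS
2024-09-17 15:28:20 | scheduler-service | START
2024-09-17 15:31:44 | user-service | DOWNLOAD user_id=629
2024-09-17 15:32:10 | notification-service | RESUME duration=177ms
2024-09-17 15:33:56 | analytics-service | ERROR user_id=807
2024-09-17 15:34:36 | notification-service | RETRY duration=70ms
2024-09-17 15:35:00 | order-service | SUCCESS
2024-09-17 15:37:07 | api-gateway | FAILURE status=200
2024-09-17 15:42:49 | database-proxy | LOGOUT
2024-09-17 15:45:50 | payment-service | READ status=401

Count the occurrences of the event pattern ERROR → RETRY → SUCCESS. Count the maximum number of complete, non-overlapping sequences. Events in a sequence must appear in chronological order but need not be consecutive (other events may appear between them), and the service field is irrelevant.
4

To count sequences:

1. Look for pattern: ERROR → RETRY → SUCCESS
2. Greedily scan the log in chronological order, matching each sequence element in turn (ignoring service)
3. Each time the full pattern completes, increment the count and restart matching from the next event
4. Complete non-overlapping sequences found: 4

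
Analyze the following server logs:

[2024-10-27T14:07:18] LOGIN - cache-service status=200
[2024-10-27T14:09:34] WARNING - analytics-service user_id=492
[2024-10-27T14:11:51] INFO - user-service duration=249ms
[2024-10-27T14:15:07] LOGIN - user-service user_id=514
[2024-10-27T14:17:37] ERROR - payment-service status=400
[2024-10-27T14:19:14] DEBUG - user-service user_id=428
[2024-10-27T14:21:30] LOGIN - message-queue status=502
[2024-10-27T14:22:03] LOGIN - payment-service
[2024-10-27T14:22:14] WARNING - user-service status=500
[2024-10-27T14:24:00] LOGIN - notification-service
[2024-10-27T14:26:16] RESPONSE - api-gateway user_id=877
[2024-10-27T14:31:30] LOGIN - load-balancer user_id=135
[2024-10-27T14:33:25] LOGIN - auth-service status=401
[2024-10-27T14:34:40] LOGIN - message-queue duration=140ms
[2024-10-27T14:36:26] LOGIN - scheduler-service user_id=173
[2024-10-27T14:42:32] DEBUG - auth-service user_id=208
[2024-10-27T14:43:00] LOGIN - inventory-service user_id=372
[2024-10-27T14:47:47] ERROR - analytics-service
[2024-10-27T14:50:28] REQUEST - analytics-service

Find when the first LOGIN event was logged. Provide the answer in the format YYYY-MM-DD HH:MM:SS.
2024-10-27 14:07:18

To find the first event:

1. Filter for all LOGIN events
2. Sort by timestamp
3. Select the first one
4. Timestamp: 2024-10-27 14:07:18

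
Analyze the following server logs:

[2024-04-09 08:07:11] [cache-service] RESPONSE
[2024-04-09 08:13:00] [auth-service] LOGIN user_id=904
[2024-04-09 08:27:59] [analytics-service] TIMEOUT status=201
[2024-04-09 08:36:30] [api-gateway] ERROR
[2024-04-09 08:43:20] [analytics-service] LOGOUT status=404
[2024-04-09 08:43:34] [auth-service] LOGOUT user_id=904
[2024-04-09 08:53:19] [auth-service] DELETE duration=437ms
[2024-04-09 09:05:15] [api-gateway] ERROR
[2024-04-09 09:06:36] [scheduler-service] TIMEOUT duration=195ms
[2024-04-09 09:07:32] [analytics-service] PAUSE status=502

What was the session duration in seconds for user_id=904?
1834

To calculate session duration:

1. Find LOGIN event for user_id=904: 2024-04-09 08:13:00
2. Find LOGOUT event for user_id=904: 2024-04-09 08:43:34
3. Session duration: 2024-04-09 08:43:34 - 2024-04-09 08:13:00 = 1834 seconds (30 minutes)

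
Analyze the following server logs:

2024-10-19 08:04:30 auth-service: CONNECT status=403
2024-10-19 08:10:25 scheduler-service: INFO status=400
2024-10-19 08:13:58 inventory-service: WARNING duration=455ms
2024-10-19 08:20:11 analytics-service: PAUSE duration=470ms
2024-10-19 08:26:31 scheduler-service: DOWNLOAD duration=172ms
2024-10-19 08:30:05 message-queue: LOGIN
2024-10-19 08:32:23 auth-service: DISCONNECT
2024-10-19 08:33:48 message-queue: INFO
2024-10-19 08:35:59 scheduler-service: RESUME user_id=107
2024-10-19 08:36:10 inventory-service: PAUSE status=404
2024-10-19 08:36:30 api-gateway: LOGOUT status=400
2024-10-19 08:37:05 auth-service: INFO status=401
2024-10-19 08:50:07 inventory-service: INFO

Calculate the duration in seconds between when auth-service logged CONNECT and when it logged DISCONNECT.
1673

To find the time between events:

1. Locate the first CONNECT event for auth-service: 2024-10-19 08:04:30
2. Locate the first DISCONNECT event for auth-service: 2024-10-19 08:32:23
3. Calculate the difference: 2024-10-19 08:32:23 - 2024-10-19 08:04:30 = 1673 seconds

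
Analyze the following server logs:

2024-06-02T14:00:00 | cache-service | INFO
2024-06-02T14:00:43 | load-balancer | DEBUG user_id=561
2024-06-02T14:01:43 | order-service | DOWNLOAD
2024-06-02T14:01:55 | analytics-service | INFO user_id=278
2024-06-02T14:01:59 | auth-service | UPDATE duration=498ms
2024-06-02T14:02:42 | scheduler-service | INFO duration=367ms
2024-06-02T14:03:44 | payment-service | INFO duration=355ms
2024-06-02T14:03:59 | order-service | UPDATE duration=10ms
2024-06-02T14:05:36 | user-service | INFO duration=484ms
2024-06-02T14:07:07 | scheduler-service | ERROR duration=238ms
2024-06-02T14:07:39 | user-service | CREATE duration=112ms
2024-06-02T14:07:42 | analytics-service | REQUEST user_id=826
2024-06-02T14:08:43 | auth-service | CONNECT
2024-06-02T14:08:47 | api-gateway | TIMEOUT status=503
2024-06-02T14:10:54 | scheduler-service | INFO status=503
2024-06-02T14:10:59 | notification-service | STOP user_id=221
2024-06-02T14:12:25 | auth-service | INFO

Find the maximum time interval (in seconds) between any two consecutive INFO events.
318

To find the longest gap:

1. Extract all INFO events in chronological order
2. Calculate time differences between consecutive events
3. Find the maximum difference
4. Longest gap: 318 seconds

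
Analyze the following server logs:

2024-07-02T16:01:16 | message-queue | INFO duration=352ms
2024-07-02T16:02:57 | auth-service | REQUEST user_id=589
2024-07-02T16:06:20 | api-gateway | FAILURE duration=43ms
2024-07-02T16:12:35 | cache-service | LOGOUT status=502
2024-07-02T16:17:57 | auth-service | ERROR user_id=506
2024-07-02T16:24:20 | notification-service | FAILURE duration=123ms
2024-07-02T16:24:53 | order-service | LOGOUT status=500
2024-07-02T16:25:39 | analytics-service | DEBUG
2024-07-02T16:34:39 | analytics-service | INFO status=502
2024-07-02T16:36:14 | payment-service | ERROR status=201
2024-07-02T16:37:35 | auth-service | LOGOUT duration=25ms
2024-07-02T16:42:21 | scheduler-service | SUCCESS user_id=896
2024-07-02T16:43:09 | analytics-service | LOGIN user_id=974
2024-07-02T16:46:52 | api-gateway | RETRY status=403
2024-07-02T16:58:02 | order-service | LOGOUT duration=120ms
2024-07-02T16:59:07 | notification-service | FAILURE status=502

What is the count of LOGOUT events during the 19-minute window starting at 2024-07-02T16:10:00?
2

To count events in the time window:

1. Window boundaries: 2024-07-02T16:10:00 to 2024-07-02T16:29:00
2. Filter for LOGOUT events within this window
3. Count matching events: 2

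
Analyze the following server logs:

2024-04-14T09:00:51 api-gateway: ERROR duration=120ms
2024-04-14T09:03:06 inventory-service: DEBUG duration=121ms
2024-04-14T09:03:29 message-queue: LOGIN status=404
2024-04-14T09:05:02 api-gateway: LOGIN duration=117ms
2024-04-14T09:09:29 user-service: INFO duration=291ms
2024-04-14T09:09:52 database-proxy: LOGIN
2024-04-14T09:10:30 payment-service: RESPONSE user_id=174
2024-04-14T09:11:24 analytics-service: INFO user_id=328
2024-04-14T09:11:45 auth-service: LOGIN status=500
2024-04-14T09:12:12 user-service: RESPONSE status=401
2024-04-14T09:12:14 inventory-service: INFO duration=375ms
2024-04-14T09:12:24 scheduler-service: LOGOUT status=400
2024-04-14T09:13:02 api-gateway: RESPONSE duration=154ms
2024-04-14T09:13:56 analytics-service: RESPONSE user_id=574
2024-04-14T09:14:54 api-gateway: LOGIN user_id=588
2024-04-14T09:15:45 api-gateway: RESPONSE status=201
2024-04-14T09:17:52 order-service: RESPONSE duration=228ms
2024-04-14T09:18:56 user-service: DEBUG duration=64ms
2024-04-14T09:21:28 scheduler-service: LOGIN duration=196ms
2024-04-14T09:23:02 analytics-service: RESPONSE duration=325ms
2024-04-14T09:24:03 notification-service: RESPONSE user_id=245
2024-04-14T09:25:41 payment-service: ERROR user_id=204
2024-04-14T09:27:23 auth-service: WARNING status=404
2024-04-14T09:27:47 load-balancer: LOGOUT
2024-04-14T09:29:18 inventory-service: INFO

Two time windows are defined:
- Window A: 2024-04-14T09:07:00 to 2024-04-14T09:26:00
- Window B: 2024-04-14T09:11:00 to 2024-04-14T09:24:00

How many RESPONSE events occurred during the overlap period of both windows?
6

To find overlap events:

1. Window A: 2024-04-14T09:07:00 to 2024-04-14T09:26:00
2. Window B: 2024-04-14T09:11:00 to 2024-04-14T09:24:00
3. Overlap period: 2024-04-14T09:11:00 to 2024-04-14T09:24:00
4. Count RESPONSE events in overlap: 6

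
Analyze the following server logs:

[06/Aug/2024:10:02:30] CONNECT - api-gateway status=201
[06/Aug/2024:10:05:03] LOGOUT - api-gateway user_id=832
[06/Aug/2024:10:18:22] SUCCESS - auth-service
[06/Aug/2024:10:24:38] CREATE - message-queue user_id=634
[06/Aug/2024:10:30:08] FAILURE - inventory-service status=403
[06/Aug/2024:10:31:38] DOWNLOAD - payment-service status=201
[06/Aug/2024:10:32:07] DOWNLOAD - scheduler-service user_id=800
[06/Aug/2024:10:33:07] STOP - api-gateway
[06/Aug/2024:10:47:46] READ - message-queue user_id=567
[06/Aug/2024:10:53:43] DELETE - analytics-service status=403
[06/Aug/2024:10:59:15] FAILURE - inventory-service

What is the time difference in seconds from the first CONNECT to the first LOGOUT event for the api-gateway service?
153

To find the time between events:

1. Locate the first CONNECT event for api-gateway: 06/Aug/2024:10:02:30
2. Locate the first LOGOUT event for api-gateway: 06/Aug/2024:10:05:03
3. Calculate the difference: 06/Aug/2024:10:05:03 - 06/Aug/2024:10:02:30 = 153 seconds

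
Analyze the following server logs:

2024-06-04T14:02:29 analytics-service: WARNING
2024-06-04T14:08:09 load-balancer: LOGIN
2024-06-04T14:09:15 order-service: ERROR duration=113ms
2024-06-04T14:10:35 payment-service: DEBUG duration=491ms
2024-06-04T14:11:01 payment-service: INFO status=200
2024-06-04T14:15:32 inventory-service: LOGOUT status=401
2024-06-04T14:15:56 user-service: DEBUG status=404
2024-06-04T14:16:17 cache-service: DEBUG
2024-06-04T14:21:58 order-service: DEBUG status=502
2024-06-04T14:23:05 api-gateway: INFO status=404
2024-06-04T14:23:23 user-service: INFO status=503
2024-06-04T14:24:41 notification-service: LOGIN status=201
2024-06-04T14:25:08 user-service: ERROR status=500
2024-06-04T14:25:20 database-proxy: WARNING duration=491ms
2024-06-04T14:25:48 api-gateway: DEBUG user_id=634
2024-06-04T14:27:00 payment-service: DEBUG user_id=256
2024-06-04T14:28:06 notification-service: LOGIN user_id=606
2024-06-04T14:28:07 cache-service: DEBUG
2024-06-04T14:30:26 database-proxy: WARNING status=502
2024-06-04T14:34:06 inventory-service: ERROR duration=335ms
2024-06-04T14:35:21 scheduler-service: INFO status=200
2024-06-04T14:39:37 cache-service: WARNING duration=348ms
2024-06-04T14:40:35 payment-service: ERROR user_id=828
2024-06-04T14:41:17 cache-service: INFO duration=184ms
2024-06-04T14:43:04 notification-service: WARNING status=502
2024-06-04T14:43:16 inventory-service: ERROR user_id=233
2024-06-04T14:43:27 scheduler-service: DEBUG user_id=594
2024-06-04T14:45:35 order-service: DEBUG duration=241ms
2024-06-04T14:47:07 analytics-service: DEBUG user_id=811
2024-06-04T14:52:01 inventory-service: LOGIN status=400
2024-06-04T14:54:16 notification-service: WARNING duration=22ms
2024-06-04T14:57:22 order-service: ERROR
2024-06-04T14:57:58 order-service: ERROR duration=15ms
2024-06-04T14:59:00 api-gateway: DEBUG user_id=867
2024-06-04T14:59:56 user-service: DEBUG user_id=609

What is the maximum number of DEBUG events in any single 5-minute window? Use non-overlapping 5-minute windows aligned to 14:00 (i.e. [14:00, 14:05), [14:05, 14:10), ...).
3

To find the burst window:

1. Divide the log period into non-overlapping 5-minute windows starting at 14:00
2. Count DEBUG events in each window
3. Find the window with maximum count
4. Maximum events in a window: 3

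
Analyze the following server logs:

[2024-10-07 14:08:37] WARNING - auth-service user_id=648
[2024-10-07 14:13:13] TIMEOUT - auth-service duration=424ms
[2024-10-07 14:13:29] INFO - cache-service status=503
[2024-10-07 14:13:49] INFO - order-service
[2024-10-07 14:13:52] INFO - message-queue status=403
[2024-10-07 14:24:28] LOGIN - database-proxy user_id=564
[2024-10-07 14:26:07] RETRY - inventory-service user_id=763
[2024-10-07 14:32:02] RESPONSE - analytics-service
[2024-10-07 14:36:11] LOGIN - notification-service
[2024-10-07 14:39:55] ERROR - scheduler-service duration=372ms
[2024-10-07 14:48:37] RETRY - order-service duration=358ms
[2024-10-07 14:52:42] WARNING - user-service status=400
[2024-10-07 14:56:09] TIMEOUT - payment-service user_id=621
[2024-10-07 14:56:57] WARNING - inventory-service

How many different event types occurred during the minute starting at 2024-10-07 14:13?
2

To count unique event types:

1. Filter events in the minute starting at 2024-10-07 14:13
2. Extract event types from matching entries
3. Count unique types: 2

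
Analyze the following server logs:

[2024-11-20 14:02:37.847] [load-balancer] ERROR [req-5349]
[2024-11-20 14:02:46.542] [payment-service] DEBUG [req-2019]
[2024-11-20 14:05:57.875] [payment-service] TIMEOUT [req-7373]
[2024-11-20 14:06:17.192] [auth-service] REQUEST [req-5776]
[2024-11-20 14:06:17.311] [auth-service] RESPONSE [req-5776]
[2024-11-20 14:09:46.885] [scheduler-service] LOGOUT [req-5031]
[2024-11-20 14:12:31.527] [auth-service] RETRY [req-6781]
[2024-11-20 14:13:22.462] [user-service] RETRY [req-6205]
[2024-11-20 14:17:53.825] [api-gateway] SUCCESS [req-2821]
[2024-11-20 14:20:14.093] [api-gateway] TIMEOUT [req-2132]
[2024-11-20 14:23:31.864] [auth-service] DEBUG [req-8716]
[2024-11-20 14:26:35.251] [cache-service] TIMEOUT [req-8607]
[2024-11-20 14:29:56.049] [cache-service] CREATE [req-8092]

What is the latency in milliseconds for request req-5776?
119

To calculate latency:

1. Find REQUEST with id req-5776: 2024-11-20 14:06:17.192
2. Find RESPONSE with id req-5776: 2024-11-20 14:06:17.311
3. Latency: 2024-11-20 14:06:17.311 - 2024-11-20 14:06:17.192 = 119ms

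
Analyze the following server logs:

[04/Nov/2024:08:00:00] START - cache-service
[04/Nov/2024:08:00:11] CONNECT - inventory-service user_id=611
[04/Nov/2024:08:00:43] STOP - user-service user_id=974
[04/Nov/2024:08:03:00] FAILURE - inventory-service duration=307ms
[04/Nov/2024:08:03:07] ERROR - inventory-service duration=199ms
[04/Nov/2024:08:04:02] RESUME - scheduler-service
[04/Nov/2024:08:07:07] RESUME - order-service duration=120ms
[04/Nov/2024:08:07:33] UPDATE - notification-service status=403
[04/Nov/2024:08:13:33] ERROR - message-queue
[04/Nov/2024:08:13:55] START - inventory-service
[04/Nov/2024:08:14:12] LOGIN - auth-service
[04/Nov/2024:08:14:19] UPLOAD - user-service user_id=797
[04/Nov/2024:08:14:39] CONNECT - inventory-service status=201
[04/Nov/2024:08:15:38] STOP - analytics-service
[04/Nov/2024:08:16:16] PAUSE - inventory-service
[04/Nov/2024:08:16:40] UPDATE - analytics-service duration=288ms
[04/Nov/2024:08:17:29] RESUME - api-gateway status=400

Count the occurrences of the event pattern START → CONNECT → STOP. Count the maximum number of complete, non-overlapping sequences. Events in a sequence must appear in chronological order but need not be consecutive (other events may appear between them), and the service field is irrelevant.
2

To count sequences:

1. Look for pattern: START → CONNECT → STOP
2. Greedily scan the log in chronological order, matching each sequence element in turn (ignoring service)
3. Each time the full pattern completes, increment the count and restart matching from the next event
4. Complete non-overlapping sequences found: 2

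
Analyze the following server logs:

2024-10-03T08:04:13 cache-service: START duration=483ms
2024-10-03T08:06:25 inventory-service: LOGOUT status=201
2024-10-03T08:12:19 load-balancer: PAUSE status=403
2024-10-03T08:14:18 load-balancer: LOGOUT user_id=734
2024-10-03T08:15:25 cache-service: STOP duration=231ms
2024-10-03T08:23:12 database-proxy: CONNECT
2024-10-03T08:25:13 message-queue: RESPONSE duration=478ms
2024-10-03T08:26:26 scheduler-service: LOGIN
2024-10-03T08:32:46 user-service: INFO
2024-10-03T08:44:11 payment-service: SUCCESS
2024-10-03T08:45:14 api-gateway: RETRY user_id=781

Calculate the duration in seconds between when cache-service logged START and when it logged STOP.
672

To find the time between events:

1. Locate the first START event for cache-service: 2024-10-03T08:04:13
2. Locate the first STOP event for cache-service: 2024-10-03T08:15:25
3. Calculate the difference: 2024-10-03T08:15:25 - 2024-10-03T08:04:13 = 672 seconds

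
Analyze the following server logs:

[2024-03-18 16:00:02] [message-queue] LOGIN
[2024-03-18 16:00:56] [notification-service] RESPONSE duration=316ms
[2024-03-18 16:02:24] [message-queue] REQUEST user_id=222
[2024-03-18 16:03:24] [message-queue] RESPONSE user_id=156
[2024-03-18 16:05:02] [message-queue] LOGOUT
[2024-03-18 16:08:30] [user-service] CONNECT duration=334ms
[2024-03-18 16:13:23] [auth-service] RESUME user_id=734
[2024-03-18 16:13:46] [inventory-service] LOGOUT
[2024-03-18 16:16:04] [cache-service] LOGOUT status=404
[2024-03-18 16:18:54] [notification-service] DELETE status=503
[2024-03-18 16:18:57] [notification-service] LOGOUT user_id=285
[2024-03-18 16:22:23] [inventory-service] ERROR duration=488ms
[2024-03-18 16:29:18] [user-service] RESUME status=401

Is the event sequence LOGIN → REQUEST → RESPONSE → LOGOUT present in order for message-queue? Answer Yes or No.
Yes

To verify sequence order:

1. Find all events in sequence LOGIN → REQUEST → RESPONSE → LOGOUT for message-queue
2. Extract their timestamps
3. Check if timestamps are in ascending order
4. Result: Yes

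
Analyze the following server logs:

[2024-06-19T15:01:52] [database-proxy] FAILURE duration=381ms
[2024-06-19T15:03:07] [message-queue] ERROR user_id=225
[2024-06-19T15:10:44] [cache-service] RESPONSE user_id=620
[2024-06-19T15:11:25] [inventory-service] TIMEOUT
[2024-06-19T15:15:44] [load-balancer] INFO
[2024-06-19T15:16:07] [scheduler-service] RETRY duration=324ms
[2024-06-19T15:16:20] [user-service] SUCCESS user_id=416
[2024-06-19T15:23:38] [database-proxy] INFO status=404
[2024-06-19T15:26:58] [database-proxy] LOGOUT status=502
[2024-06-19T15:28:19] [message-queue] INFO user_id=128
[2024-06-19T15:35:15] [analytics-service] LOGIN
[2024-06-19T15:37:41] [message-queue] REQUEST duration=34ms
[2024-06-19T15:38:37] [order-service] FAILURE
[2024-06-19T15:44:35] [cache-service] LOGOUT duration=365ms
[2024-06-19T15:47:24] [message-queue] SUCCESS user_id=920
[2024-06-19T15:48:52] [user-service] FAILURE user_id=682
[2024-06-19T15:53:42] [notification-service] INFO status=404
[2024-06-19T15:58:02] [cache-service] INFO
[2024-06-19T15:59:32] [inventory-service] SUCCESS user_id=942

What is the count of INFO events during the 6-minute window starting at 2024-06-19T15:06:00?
0

To count events in the time window:

1. Window boundaries: 2024-06-19T15:06:00 to 2024-06-19T15:12:00
2. Filter for INFO events within this window
3. Count matching events: 0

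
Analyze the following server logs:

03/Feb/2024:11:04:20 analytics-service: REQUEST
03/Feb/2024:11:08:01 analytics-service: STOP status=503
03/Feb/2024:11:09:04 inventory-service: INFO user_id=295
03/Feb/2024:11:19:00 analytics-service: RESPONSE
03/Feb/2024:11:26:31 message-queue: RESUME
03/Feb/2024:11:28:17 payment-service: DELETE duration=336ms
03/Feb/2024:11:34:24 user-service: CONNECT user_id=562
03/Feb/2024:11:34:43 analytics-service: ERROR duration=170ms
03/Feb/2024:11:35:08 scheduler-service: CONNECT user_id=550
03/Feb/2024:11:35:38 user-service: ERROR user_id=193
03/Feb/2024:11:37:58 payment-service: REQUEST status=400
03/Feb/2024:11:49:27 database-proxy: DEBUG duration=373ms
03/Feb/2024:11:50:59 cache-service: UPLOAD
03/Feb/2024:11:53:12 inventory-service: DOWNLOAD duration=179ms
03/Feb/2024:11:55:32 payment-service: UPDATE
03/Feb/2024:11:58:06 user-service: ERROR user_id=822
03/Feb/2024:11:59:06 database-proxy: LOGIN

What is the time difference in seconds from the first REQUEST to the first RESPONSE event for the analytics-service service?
880

To find the time between events:

1. Locate the first REQUEST event for analytics-service: 03/Feb/2024:11:04:20
2. Locate the first RESPONSE event for analytics-service: 03/Feb/2024:11:19:00
3. Calculate the difference: 03/Feb/2024:11:19:00 - 03/Feb/2024:11:04:20 = 880 seconds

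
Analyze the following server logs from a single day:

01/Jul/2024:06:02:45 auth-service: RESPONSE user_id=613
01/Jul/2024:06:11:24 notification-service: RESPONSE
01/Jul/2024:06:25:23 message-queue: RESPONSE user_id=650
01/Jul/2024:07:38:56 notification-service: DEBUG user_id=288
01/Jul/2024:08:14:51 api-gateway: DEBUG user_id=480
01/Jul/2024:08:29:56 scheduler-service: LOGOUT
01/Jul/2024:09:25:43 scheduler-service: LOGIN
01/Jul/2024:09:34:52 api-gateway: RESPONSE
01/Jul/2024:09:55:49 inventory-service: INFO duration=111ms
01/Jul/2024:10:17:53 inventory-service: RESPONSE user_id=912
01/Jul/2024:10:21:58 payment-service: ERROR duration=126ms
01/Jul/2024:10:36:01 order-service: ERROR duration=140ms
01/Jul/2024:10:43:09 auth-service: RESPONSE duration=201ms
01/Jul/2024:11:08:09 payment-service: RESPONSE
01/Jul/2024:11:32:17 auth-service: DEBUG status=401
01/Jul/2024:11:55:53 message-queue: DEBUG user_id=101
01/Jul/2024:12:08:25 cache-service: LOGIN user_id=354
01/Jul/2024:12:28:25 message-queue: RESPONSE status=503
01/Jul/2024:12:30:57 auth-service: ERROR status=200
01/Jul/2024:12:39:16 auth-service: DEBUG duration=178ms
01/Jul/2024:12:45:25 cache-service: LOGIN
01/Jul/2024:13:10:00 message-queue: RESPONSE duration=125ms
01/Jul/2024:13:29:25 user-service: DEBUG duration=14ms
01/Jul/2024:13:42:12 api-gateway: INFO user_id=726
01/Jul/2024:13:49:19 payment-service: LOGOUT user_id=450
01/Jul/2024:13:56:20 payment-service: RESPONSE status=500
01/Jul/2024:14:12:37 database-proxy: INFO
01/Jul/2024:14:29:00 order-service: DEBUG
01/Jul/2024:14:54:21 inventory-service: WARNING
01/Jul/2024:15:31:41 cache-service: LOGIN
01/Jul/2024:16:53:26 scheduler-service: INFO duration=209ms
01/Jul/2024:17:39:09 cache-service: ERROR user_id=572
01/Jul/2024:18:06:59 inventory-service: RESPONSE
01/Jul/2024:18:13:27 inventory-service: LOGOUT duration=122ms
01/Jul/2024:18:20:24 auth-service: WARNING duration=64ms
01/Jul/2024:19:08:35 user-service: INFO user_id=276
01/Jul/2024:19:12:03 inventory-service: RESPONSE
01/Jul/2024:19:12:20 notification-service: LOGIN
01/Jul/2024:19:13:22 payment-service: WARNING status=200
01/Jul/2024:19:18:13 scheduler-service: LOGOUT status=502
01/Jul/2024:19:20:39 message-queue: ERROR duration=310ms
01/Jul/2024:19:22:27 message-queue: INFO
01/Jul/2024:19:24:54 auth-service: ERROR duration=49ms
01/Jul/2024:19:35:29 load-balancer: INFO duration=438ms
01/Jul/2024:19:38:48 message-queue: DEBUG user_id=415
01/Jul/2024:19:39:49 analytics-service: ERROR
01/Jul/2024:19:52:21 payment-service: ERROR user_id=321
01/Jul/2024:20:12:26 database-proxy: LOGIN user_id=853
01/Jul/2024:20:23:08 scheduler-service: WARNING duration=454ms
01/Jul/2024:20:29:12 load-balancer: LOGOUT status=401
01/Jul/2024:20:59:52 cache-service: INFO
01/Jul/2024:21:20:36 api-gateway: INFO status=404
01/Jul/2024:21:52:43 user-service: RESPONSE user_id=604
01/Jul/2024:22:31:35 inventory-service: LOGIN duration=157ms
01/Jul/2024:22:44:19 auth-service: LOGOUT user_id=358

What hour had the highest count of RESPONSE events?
6

To find the peak hour:

1. Group all RESPONSE events by hour
2. Count events in each hour
3. Find hour with maximum count
4. Peak hour: 6 (with 3 events)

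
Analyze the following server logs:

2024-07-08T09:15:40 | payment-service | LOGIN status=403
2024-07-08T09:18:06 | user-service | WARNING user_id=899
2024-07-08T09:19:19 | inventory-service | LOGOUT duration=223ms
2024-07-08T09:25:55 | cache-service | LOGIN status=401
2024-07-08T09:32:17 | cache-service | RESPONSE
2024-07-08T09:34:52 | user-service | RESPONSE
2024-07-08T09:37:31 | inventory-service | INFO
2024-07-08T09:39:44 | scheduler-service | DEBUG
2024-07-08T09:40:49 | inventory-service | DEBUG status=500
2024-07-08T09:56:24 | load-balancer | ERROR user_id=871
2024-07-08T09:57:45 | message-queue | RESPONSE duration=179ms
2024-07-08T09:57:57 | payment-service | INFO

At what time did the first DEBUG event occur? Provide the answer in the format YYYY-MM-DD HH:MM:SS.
2024-07-08 09:39:44

To find the first event:

1. Filter for all DEBUG events
2. Sort by timestamp
3. Select the first one
4. Timestamp: 2024-07-08 09:39:44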